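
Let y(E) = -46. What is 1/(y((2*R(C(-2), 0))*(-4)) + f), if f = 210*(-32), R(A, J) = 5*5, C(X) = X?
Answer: -1/6766 ≈ -0.00014780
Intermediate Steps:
R(A, J) = 25
f = -6720
1/(y((2*R(C(-2), 0))*(-4)) + f) = 1/(-46 - 6720) = 1/(-6766) = -1/6766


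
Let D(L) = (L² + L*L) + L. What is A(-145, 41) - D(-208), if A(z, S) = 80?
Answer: -86240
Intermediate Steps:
D(L) = L + 2*L² (D(L) = (L² + L²) + L = 2*L² + L = L + 2*L²)
A(-145, 41) - D(-208) = 80 - (-208)*(1 + 2*(-208)) = 80 - (-208)*(1 - 416) = 80 - (-208)*(-415) = 80 - 1*86320 = 80 - 86320 = -86240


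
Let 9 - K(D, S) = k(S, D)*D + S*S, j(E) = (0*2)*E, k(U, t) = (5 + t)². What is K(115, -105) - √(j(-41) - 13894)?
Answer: -1667016 - I*√13894 ≈ -1.667e+6 - 117.87*I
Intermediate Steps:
j(E) = 0 (j(E) = 0*E = 0)
K(D, S) = 9 - S² - D*(5 + D)² (K(D, S) = 9 - ((5 + D)²*D + S*S) = 9 - (D*(5 + D)² + S²) = 9 - (S² + D*(5 + D)²) = 9 + (-S² - D*(5 + D)²) = 9 - S² - D*(5 + D)²)
K(115, -105) - √(j(-41) - 13894) = (9 - 1*(-105)² - 1*115*(5 + 115)²) - √(0 - 13894) = (9 - 1*11025 - 1*115*120²) - √(-13894) = (9 - 11025 - 1*115*14400) - I*√13894 = (9 - 11025 - 1656000) - I*√13894 = -1667016 - I*√13894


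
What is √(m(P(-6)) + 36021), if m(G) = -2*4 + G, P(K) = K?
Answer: √36007 ≈ 189.76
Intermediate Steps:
m(G) = -8 + G
√(m(P(-6)) + 36021) = √((-8 - 6) + 36021) = √(-14 + 36021) = √36007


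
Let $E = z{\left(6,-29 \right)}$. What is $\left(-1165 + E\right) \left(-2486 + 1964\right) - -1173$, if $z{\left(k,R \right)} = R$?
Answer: $624441$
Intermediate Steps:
$E = -29$
$\left(-1165 + E\right) \left(-2486 + 1964\right) - -1173 = \left(-1165 - 29\right) \left(-2486 + 1964\right) - -1173 = \left(-1194\right) \left(-522\right) + 1173 = 623268 + 1173 = 624441$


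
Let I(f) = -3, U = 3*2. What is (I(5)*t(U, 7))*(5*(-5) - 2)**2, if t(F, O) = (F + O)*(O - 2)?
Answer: -142155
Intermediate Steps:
U = 6
t(F, O) = (-2 + O)*(F + O) (t(F, O) = (F + O)*(-2 + O) = (-2 + O)*(F + O))
(I(5)*t(U, 7))*(5*(-5) - 2)**2 = (-3*(7**2 - 2*6 - 2*7 + 6*7))*(5*(-5) - 2)**2 = (-3*(49 - 12 - 14 + 42))*(-25 - 2)**2 = -3*65*(-27)**2 = -195*729 = -142155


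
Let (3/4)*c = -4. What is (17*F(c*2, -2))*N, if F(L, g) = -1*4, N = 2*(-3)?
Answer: 408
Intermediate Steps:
c = -16/3 (c = (4/3)*(-4) = -16/3 ≈ -5.3333)
N = -6
F(L, g) = -4
(17*F(c*2, -2))*N = (17*(-4))*(-6) = -68*(-6) = 408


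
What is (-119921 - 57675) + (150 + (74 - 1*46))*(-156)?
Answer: -205364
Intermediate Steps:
(-119921 - 57675) + (150 + (74 - 1*46))*(-156) = -177596 + (150 + (74 - 46))*(-156) = -177596 + (150 + 28)*(-156) = -177596 + 178*(-156) = -177596 - 27768 = -205364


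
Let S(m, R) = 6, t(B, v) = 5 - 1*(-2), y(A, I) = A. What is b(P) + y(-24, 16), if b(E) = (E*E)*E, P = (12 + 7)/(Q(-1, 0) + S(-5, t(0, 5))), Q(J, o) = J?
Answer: 3859/125 ≈ 30.872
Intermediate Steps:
t(B, v) = 7 (t(B, v) = 5 + 2 = 7)
P = 19/5 (P = (12 + 7)/(-1 + 6) = 19/5 ≈ 3.8000)
b(E) = E³ (b(E) = E²*E = E³)
b(P) + y(-24, 16) = (19/5)³ - 24 = 6859/125 - 24 = 3859/125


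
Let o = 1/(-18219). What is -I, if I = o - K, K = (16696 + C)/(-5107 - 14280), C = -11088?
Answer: -102152765/353211753 ≈ -0.28921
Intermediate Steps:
K = -5608/19387 (K = (16696 - 11088)/(-5107 - 14280) = 5608/(-19387) = 5608*(-1/19387) = -5608/19387 ≈ -0.28927)
o = -1/18219 ≈ -5.4888e-5
I = 102152765/353211753 (I = -1/18219 - 1*(-5608/19387) = -1/18219 + 5608/19387 = 102152765/353211753 ≈ 0.28921)
-I = -1*102152765/353211753 = -102152765/353211753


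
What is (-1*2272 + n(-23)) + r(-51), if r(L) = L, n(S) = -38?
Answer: -2361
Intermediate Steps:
(-1*2272 + n(-23)) + r(-51) = (-1*2272 - 38) - 51 = (-2272 - 38) - 51 = -2310 - 51 = -2361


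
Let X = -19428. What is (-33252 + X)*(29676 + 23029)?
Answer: -2776499400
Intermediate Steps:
(-33252 + X)*(29676 + 23029) = (-33252 - 19428)*(29676 + 23029) = -52680*52705 = -2776499400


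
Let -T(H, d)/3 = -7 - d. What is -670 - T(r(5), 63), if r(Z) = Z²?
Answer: -880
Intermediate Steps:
T(H, d) = 21 + 3*d (T(H, d) = -3*(-7 - d) = 21 + 3*d)
-670 - T(r(5), 63) = -670 - (21 + 3*63) = -670 - (21 + 189) = -670 - 1*210 = -670 - 210 = -880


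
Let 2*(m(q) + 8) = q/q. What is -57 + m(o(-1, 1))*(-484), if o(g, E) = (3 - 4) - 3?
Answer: 3573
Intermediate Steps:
o(g, E) = -4 (o(g, E) = -1 - 3 = -4)
m(q) = -15/2 (m(q) = -8 + (q/q)/2 = -8 + (½)*1 = -8 + ½ = -15/2)
-57 + m(o(-1, 1))*(-484) = -57 - 15/2*(-484) = -57 + 3630 = 3573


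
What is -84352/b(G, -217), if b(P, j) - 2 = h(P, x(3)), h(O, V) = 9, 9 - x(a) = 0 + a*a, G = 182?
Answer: -84352/11 ≈ -7668.4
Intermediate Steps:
x(a) = 9 - a² (x(a) = 9 - (0 + a*a) = 9 - (0 + a²) = 9 - a²)
b(P, j) = 11 (b(P, j) = 2 + 9 = 11)
-84352/b(G, -217) = -84352/11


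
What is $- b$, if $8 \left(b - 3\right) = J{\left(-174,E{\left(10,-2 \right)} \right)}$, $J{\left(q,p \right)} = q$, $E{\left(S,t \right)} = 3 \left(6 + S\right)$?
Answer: $\frac{75}{4} \approx 18.75$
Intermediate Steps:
$E{\left(S,t \right)} = 18 + 3 S$
$b = - \frac{75}{4}$ ($b = 3 + \frac{1}{8} \left(-174\right) = 3 - \frac{87}{4} = - \frac{75}{4} \approx -18.75$)
$- b = \left(-1\right) \left(- \frac{75}{4}\right) = \frac{75}{4}$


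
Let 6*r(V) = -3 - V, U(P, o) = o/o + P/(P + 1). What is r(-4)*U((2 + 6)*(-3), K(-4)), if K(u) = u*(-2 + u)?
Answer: 47/138 ≈ 0.34058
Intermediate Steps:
U(P, o) = 1 + P/(1 + P)
r(V) = -½ - V/6 (r(V) = (-3 - V)/6 = -½ - V/6)
r(-4)*U((2 + 6)*(-3), K(-4)) = (-½ - ⅙*(-4))*((1 + 2*((2 + 6)*(-3)))/(1 + (2 + 6)*(-3))) = (-½ + ⅔)*((1 + 2*(8*(-3)))/(1 + 8*(-3))) = ((1 + 2*(-24))/(1 - 24))/6 = ((1 - 48)/(-23))/6 = (-1/23*(-47))/6 = (⅙)*(47/23) = 47/138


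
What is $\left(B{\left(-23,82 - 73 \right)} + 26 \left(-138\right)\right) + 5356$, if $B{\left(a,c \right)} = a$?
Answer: $1745$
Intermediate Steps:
$\left(B{\left(-23,82 - 73 \right)} + 26 \left(-138\right)\right) + 5356 = \left(-23 + 26 \left(-138\right)\right) + 5356 = \left(-23 - 3588\right) + 5356 = -3611 + 5356 = 1745$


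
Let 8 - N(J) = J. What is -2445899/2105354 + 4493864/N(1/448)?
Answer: 4238597433783371/7543483382 ≈ 5.6189e+5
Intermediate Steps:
N(J) = 8 - J
-2445899/2105354 + 4493864/N(1/448) = -2445899/2105354 + 4493864/(8 - 1/448) = -2445899/2105354 + 4493864/(3583/448) = -2445899/2105354 + 4493864*(448/3583) = -2445899/2105354 + 2013251072/3583 = 4238597433783371/7543483382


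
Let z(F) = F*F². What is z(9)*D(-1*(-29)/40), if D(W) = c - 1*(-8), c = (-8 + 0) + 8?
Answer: 5832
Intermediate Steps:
c = 0 (c = -8 + 8 = 0)
D(W) = 8 (D(W) = 0 - 1*(-8) = 0 + 8 = 8)
z(F) = F³
z(9)*D(-1*(-29)/40) = 9³*8 = 729*8 = 5832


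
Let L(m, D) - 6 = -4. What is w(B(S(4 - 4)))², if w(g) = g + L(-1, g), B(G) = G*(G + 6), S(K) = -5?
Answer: 9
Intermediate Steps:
L(m, D) = 2 (L(m, D) = 6 - 4 = 2)
B(G) = G*(6 + G)
w(g) = 2 + g (w(g) = g + 2 = 2 + g)
w(B(S(4 - 4)))² = (2 - 5*(6 - 5))² = (2 - 5*1)² = (2 - 5)² = (-3)² = 9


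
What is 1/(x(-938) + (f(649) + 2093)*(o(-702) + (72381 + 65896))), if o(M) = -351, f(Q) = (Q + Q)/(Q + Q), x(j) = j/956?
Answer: 478/138054546563 ≈ 3.4624e-9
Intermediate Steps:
x(j) = j/956 (x(j) = j*(1/956) = j/956)
f(Q) = 1 (f(Q) = (2*Q)/((2*Q)) = (2*Q)*(1/(2*Q)) = 1)
1/(x(-938) + (f(649) + 2093)*(o(-702) + (72381 + 65896))) = 1/((1/956)*(-938) + (1 + 2093)*(-351 + (72381 + 65896))) = 1/(-469/478 + 2094*(-351 + 138277)) = 1/(-469/478 + 2094*137926) = 1/(-469/478 + 288817044) = 1/(138054546563/478) = 478/138054546563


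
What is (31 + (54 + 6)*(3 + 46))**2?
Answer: 8826841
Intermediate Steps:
(31 + (54 + 6)*(3 + 46))**2 = (31 + 60*49)**2 = (31 + 2940)**2 = 2971**2 = 8826841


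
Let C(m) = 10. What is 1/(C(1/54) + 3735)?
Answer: 1/3745 ≈ 0.00026702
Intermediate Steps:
1/(C(1/54) + 3735) = 1/(10 + 3735) = 1/3745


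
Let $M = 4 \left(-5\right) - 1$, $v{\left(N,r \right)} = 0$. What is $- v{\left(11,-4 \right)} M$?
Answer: $0$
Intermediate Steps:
$M = -21$ ($M = -20 - 1 = -21$)
$- v{\left(11,-4 \right)} M = \left(-1\right) 0 \left(-21\right) = 0 \left(-21\right) = 0$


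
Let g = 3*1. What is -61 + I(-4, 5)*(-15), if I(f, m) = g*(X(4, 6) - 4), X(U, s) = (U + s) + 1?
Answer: -376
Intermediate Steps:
g = 3
X(U, s) = 1 + U + s
I(f, m) = 21 (I(f, m) = 3*((1 + 4 + 6) - 4) = 3*(11 - 4) = 3*7 = 21)
-61 + I(-4, 5)*(-15) = -61 + 21*(-15) = -61 - 315 = -376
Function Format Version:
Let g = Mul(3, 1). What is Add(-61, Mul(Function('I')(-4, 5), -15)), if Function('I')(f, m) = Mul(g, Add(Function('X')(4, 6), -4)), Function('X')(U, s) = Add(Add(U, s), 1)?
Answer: -376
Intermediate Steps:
g = 3
Function('X')(U, s) = Add(1, U, s)
Function('I')(f, m) = 21 (Function('I')(f, m) = Mul(3, Add(Add(1, 4, 6), -4)) = Mul(3, Add(11, -4)) = Mul(3, 7) = 21)
Add(-61, Mul(Function('I')(-4, 5), -15)) = Add(-61, Mul(21, -15)) = Add(-61, -315) = -376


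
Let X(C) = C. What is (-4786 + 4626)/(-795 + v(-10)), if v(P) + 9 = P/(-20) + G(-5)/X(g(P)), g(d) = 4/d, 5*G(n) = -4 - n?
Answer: 40/201 ≈ 0.19900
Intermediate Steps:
G(n) = -⅘ - n/5 (G(n) = (-4 - n)/5 = -⅘ - n/5)
v(P) = -9 (v(P) = -9 + (P/(-20) + (-⅘ - ⅕*(-5))/((4/P))) = -9 + (P*(-1/20) + (-⅘ + 1)*(P/4)) = -9 + (-P/20 + (P/4)/5) = -9 + (-P/20 + P/20) = -9 + 0 = -9)
(-4786 + 4626)/(-795 + v(-10)) = (-4786 + 4626)/(-795 - 9) = -160/(-804) = -160*(-1/804) = 40/201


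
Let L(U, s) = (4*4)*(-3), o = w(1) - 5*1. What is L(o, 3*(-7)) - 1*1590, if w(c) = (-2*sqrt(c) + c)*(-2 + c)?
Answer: -1638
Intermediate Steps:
w(c) = (-2 + c)*(c - 2*sqrt(c)) (w(c) = (c - 2*sqrt(c))*(-2 + c) = (-2 + c)*(c - 2*sqrt(c)))
o = -4 (o = (1**2 - 2*1 - 2*1**(3/2) + 4*sqrt(1)) - 5*1 = (1 - 2 - 2*1 + 4*1) - 5 = (1 - 2 - 2 + 4) - 5 = 1 - 5 = -4)
L(U, s) = -48 (L(U, s) = 16*(-3) = -48)
L(o, 3*(-7)) - 1*1590 = -48 - 1*1590 = -48 - 1590 = -1638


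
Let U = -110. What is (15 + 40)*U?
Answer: -6050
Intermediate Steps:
(15 + 40)*U = (15 + 40)*(-110) = 55*(-110) = -6050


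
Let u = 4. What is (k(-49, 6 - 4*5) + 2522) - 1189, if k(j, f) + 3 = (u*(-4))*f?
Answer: 1554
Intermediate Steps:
k(j, f) = -3 - 16*f (k(j, f) = -3 + (4*(-4))*f = -3 - 16*f)
(k(-49, 6 - 4*5) + 2522) - 1189 = ((-3 - 16*(6 - 4*5)) + 2522) - 1189 = ((-3 - 16*(6 - 20)) + 2522) - 1189 = ((-3 - 16*(-14)) + 2522) - 1189 = ((-3 + 224) + 2522) - 1189 = (221 + 2522) - 1189 = 2743 - 1189 = 1554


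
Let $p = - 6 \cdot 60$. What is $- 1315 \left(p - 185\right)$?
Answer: $716675$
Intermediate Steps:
$p = -360$ ($p = \left(-1\right) 360 = -360$)
$- 1315 \left(p - 185\right) = - 1315 \left(-360 - 185\right) = \left(-1315\right) \left(-545\right) = 716675$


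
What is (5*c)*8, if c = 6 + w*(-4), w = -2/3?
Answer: 1040/3 ≈ 346.67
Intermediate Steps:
w = -2/3 (w = -2*1/3 = -2/3 ≈ -0.66667)
c = 26/3 (c = 6 - 2/3*(-4) = 6 + 8/3 = 26/3 ≈ 8.6667)
(5*c)*8 = (5*(26/3))*8 = (130/3)*8 = 1040/3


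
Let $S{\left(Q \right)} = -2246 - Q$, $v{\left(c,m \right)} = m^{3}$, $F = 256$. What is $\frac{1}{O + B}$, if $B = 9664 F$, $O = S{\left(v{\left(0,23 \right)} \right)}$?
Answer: $\frac{1}{2459571} \approx 4.0658 \cdot 10^{-7}$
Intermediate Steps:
$O = -14413$ ($O = -2246 - 23^{3} = -2246 - 12167 = -14413$)
$B = 2473984$ ($B = 9664 \cdot 256 = 2473984$)
$\frac{1}{O + B} = \frac{1}{-14413 + 2473984} = \frac{1}{2459571}$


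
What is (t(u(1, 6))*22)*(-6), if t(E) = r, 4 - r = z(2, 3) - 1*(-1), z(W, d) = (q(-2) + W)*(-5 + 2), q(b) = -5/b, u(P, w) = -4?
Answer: -2178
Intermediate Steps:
z(W, d) = -15/2 - 3*W (z(W, d) = (-5/(-2) + W)*(-5 + 2) = (-5*(-½) + W)*(-3) = (5/2 + W)*(-3) = -15/2 - 3*W)
r = 33/2 (r = 4 - ((-15/2 - 3*2) - 1*(-1)) = 4 - ((-15/2 - 6) + 1) = 4 - (-27/2 + 1) = 4 - 1*(-25/2) = 4 + 25/2 = 33/2 ≈ 16.500)
t(E) = 33/2
(t(u(1, 6))*22)*(-6) = ((33/2)*22)*(-6) = 363*(-6) = -2178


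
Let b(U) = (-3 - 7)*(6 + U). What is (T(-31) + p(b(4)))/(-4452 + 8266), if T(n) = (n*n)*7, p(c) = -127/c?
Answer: 672827/381400 ≈ 1.7641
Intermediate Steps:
b(U) = -60 - 10*U (b(U) = -10*(6 + U) = -60 - 10*U)
T(n) = 7*n**2 (T(n) = n**2*7 = 7*n**2)
(T(-31) + p(b(4)))/(-4452 + 8266) = (7*(-31)**2 - 127/(-60 - 10*4))/(-4452 + 8266) = (7*961 - 127/(-60 - 40))/3814 = (6727 - 127/(-100))*(1/3814) = (6727 - 127*(-1/100))*(1/3814) = (6727 + 127/100)*(1/3814) = (672827/100)*(1/3814) = 672827/381400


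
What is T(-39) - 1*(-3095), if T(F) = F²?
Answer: 4616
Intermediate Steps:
T(-39) - 1*(-3095) = (-39)² - 1*(-3095) = 1521 + 3095 = 4616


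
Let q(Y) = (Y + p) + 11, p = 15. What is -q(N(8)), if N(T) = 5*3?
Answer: -41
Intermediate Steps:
N(T) = 15
q(Y) = 26 + Y (q(Y) = (Y + 15) + 11 = (15 + Y) + 11 = 26 + Y)
-q(N(8)) = -(26 + 15) = -1*41 = -41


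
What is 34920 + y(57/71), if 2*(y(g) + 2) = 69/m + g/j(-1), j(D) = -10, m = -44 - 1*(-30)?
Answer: 173530013/4970 ≈ 34916.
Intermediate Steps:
m = -14 (m = -44 + 30 = -14)
y(g) = -125/28 - g/20 (y(g) = -2 + (69/(-14) + g/(-10))/2 = -2 + (69*(-1/14) + g*(-⅒))/2 = -2 + (-69/14 - g/10)/2 = -2 + (-69/28 - g/20) = -125/28 - g/20)
34920 + y(57/71) = 34920 + (-125/28 - 57/(20*71)) = 34920 + (-125/28 - 1/20*57/71) = 34920 + (-125/28 - 57/1420) = 34920 - 22387/4970 = 173530013/4970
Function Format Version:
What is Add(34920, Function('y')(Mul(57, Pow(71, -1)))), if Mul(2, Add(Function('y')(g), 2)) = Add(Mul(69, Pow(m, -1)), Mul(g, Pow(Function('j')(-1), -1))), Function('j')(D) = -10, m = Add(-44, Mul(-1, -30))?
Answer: Rational(173530013, 4970) ≈ 34916.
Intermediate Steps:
m = -14 (m = Add(-44, 30) = -14)
Function('y')(g) = Add(Rational(-125, 28), Mul(Rational(-1, 20), g)) (Function('y')(g) = Add(-2, Mul(Rational(1, 2), Add(Mul(69, Pow(-14, -1)), Mul(g, Pow(-10, -1))))) = Add(-2, Mul(Rational(1, 2), Add(Mul(69, Rational(-1, 14)), Mul(g, Rational(-1, 10))))) = Add(-2, Mul(Rational(1, 2), Add(Rational(-69, 14), Mul(Rational(-1, 10), g)))) = Add(-2, Add(Rational(-69, 28), Mul(Rational(-1, 20), g))) = Add(Rational(-125, 28), Mul(Rational(-1, 20), g)))
Add(34920, Function('y')(Mul(57, Pow(71, -1)))) = Add(34920, Add(Rational(-125, 28), Mul(Rational(-1, 20), Mul(57, Pow(71, -1))))) = Add(34920, Add(Rational(-125, 28), Mul(Rational(-1, 20), Mul(57, Rational(1, 71))))) = Add(34920, Add(Rational(-125, 28), Mul(Rational(-1, 20), Rational(57, 71)))) = Add(34920, Add(Rational(-125, 28), Rational(-57, 1420))) = Add(34920, Rational(-22387, 4970)) = Rational(173530013, 4970)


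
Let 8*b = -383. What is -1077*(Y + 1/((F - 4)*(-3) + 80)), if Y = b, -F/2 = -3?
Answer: 15257859/296 ≈ 51547.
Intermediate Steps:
F = 6 (F = -2*(-3) = 6)
b = -383/8 (b = (⅛)*(-383) = -383/8 ≈ -47.875)
Y = -383/8 ≈ -47.875
-1077*(Y + 1/((F - 4)*(-3) + 80)) = -1077*(-383/8 + 1/((6 - 4)*(-3) + 80)) = -1077*(-383/8 + 1/(2*(-3) + 80)) = -1077*(-383/8 + 1/(-6 + 80)) = -1077*(-383/8 + 1/74) = -1077*(-14167/296) = 15257859/296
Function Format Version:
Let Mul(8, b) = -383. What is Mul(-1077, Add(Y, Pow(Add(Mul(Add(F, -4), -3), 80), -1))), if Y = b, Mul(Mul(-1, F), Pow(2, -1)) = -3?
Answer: Rational(15257859, 296) ≈ 51547.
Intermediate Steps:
F = 6 (F = Mul(-2, -3) = 6)
b = Rational(-383, 8) (b = Mul(Rational(1, 8), -383) = Rational(-383, 8) ≈ -47.875)
Y = Rational(-383, 8) ≈ -47.875
Mul(-1077, Add(Y, Pow(Add(Mul(Add(F, -4), -3), 80), -1))) = Mul(-1077, Add(Rational(-383, 8), Pow(Add(Mul(Add(6, -4), -3), 80), -1))) = Mul(-1077, Add(Rational(-383, 8), Pow(Add(Mul(2, -3), 80), -1))) = Mul(-1077, Add(Rational(-383, 8), Pow(Add(-6, 80), -1))) = Mul(-1077, Add(Rational(-383, 8), Pow(74, -1))) = Mul(-1077, Add(Rational(-383, 8), Rational(1, 74))) = Mul(-1077, Rational(-14167, 296)) = Rational(15257859, 296)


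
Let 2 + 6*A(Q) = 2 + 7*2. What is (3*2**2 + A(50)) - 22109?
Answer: -66284/3 ≈ -22095.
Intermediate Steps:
A(Q) = 7/3 (A(Q) = -1/3 + (2 + 7*2)/6 = -1/3 + (2 + 14)/6 = -1/3 + (1/6)*16 = -1/3 + 8/3 = 7/3)
(3*2**2 + A(50)) - 22109 = (3*2**2 + 7/3) - 22109 = (3*4 + 7/3) - 22109 = (12 + 7/3) - 22109 = 43/3 - 22109 = -66284/3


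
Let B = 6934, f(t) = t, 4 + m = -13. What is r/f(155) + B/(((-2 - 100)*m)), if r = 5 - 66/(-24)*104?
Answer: 789682/134385 ≈ 5.8763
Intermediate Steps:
m = -17 (m = -4 - 13 = -17)
r = 291 (r = 5 - 66*(-1/24)*104 = 5 + (11/4)*104 = 5 + 286 = 291)
r/f(155) + B/(((-2 - 100)*m)) = 291/155 + 6934/(((-2 - 100)*(-17))) = 291*(1/155) + 6934/((-102*(-17))) = 291/155 + 6934/1734 = 291/155 + 6934*(1/1734) = 291/155 + 3467/867 = 789682/134385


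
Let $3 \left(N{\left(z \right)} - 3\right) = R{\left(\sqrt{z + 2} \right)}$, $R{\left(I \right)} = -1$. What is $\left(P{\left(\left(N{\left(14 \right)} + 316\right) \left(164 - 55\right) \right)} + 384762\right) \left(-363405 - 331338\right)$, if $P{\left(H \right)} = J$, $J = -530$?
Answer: $-266942492376$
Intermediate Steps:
$N{\left(z \right)} = \frac{8}{3}$ ($N{\left(z \right)} = 3 + \frac{1}{3} \left(-1\right) = 3 - \frac{1}{3} = \frac{8}{3}$)
$P{\left(H \right)} = -530$
$\left(P{\left(\left(N{\left(14 \right)} + 316\right) \left(164 - 55\right) \right)} + 384762\right) \left(-363405 - 331338\right) = \left(-530 + 384762\right) \left(-363405 - 331338\right) = 384232 \left(-694743\right) = -266942492376$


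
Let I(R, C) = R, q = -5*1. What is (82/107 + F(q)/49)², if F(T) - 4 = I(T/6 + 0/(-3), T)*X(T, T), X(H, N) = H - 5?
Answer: 256416169/247401441 ≈ 1.0364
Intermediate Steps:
q = -5
X(H, N) = -5 + H
F(T) = 4 + T*(-5 + T)/6 (F(T) = 4 + (T/6 + 0/(-3))*(-5 + T) = 4 + (T*(⅙) + 0*(-⅓))*(-5 + T) = 4 + (T/6 + 0)*(-5 + T) = 4 + (T/6)*(-5 + T) = 4 + T*(-5 + T)/6)
(82/107 + F(q)/49)² = (82/107 + (4 + (⅙)*(-5)*(-5 - 5))/49)² = (82*(1/107) + (4 + (⅙)*(-5)*(-10))*(1/49))² = (82/107 + (4 + 25/3)*(1/49))² = (82/107 + (37/3)*(1/49))² = (82/107 + 37/147)² = (16013/15729)² = 256416169/247401441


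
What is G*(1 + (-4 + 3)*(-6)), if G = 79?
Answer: 553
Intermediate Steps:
G*(1 + (-4 + 3)*(-6)) = 79*(1 + (-4 + 3)*(-6)) = 79*(1 - 1*(-6)) = 79*(1 + 6) = 79*7 = 553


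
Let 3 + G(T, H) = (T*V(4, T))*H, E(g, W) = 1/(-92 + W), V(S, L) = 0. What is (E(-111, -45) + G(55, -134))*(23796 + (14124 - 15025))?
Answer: -9432740/137 ≈ -68852.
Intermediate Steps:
G(T, H) = -3 (G(T, H) = -3 + (T*0)*H = -3 + 0*H = -3 + 0 = -3)
(E(-111, -45) + G(55, -134))*(23796 + (14124 - 15025)) = (1/(-92 - 45) - 3)*(23796 + (14124 - 15025)) = (1/(-137) - 3)*(23796 - 901) = (-1/137 - 3)*22895 = -412/137*22895 = -9432740/137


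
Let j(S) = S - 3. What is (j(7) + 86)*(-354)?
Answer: -31860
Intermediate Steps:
j(S) = -3 + S
(j(7) + 86)*(-354) = ((-3 + 7) + 86)*(-354) = (4 + 86)*(-354) = 90*(-354) = -31860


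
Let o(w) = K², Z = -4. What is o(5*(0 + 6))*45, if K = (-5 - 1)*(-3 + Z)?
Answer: 79380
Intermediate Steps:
K = 42 (K = (-5 - 1)*(-3 - 4) = -6*(-7) = 42)
o(w) = 1764 (o(w) = 42² = 1764)
o(5*(0 + 6))*45 = 1764*45 = 79380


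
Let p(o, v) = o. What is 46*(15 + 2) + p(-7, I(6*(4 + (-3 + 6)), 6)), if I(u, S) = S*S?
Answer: 775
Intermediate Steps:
I(u, S) = S**2
46*(15 + 2) + p(-7, I(6*(4 + (-3 + 6)), 6)) = 46*(15 + 2) - 7 = 46*17 - 7 = 782 - 7 = 775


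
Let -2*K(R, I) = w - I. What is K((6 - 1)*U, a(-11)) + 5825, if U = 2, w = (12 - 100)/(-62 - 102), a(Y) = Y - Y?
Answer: 238814/41 ≈ 5824.7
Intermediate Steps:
a(Y) = 0
w = 22/41 (w = -88/(-164) = -88*(-1/164) = 22/41 ≈ 0.53658)
K(R, I) = -11/41 + I/2 (K(R, I) = -(22/41 - I)/2 = -11/41 + I/2)
K((6 - 1)*U, a(-11)) + 5825 = (-11/41 + (½)*0) + 5825 = (-11/41 + 0) + 5825 = -11/41 + 5825 = 238814/41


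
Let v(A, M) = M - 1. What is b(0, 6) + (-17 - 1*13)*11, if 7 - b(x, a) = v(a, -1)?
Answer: -321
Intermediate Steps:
v(A, M) = -1 + M
b(x, a) = 9 (b(x, a) = 7 - (-1 - 1) = 7 - 1*(-2) = 7 + 2 = 9)
b(0, 6) + (-17 - 1*13)*11 = 9 + (-17 - 1*13)*11 = 9 + (-17 - 13)*11 = 9 - 30*11 = 9 - 330 = -321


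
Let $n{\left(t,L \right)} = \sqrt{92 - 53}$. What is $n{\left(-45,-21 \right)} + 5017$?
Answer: $5017 + \sqrt{39} \approx 5023.2$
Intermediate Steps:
$n{\left(t,L \right)} = \sqrt{39}$
$n{\left(-45,-21 \right)} + 5017 = \sqrt{39} + 5017 = 5017 + \sqrt{39}$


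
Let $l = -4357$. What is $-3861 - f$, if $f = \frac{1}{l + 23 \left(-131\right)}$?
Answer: $- \frac{28455569}{7370} \approx -3861.0$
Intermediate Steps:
$f = - \frac{1}{7370}$ ($f = \frac{1}{-4357 + 23 \left(-131\right)} = \frac{1}{-4357 - 3013} = \frac{1}{-7370} = - \frac{1}{7370} \approx -0.00013569$)
$-3861 - f = -3861 - - \frac{1}{7370} = -3861 + \frac{1}{7370} = - \frac{28455569}{7370}$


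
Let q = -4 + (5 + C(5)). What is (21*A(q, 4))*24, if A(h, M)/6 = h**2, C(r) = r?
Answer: 108864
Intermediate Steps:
q = 6 (q = -4 + (5 + 5) = -4 + 10 = 6)
A(h, M) = 6*h**2
(21*A(q, 4))*24 = (21*(6*6**2))*24 = (21*(6*36))*24 = (21*216)*24 = 4536*24 = 108864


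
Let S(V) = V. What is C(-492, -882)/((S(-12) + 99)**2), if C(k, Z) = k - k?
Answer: 0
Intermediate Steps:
C(k, Z) = 0
C(-492, -882)/((S(-12) + 99)**2) = 0/((-12 + 99)**2) = 0/(87**2) = 0/7569 = 0*(1/7569) = 0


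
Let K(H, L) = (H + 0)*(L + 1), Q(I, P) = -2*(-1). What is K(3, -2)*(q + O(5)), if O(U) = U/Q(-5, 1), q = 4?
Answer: -39/2 ≈ -19.500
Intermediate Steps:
Q(I, P) = 2
K(H, L) = H*(1 + L)
O(U) = U/2
K(3, -2)*(q + O(5)) = (3*(1 - 2))*(4 + (1/2)*5) = (3*(-1))*(4 + 5/2) = -3*13/2 = -39/2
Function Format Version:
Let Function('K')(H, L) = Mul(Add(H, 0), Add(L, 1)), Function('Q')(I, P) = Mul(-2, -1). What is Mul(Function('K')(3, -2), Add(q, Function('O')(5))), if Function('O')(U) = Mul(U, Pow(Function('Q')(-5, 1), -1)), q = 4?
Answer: Rational(-39, 2) ≈ -19.500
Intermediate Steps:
Function('Q')(I, P) = 2
Function('K')(H, L) = Mul(H, Add(1, L))
Function('O')(U) = Mul(Rational(1, 2), U) (Function('O')(U) = Mul(U, Pow(2, -1)) = Mul(U, Rational(1, 2)) = Mul(Rational(1, 2), U))
Mul(Function('K')(3, -2), Add(q, Function('O')(5))) = Mul(Mul(3, Add(1, -2)), Add(4, Mul(Rational(1, 2), 5))) = Mul(Mul(3, -1), Add(4, Rational(5, 2))) = Mul(-3, Rational(13, 2)) = Rational(-39, 2)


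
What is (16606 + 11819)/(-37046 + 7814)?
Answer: -9475/9744 ≈ -0.97239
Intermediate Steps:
(16606 + 11819)/(-37046 + 7814) = 28425/(-29232) = 28425*(-1/29232) = -9475/9744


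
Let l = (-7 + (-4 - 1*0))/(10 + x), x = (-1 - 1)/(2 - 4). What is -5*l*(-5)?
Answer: -25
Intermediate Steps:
x = 1 (x = -2/(-2) = -2*(-½) = 1)
l = -1 (l = (-7 + (-4 - 1*0))/(10 + 1) = (-7 + (-4 + 0))/11 = (-7 - 4)*(1/11) = -11*1/11 = -1)
-5*l*(-5) = -5*(-1)*(-5) = 5*(-5) = -25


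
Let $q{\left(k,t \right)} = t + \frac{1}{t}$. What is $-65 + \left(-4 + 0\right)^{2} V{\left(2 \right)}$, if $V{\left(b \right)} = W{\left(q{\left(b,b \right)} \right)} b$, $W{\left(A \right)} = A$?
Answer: $15$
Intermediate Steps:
$V{\left(b \right)} = b \left(b + \frac{1}{b}\right)$ ($V{\left(b \right)} = \left(b + \frac{1}{b}\right) b = b \left(b + \frac{1}{b}\right)$)
$-65 + \left(-4 + 0\right)^{2} V{\left(2 \right)} = -65 + \left(-4 + 0\right)^{2} \left(1 + 2^{2}\right) = -65 + \left(-4\right)^{2} \left(1 + 4\right) = -65 + 16 \cdot 5 = -65 + 80 = 15$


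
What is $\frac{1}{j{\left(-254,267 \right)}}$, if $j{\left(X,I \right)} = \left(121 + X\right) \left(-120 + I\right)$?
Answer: $- \frac{1}{19551} \approx -5.1148 \cdot 10^{-5}$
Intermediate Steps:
$j{\left(X,I \right)} = \left(-120 + I\right) \left(121 + X\right)$
$\frac{1}{j{\left(-254,267 \right)}} = \frac{1}{-14520 - -30480 + 121 \cdot 267 + 267 \left(-254\right)} = \frac{1}{-14520 + 30480 + 32307 - 67818} = \frac{1}{-19551} = - \frac{1}{19551}$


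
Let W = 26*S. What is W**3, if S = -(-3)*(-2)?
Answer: -3796416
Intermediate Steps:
S = -6 (S = -1*(-3)*(-2) = 3*(-2) = -6)
W = -156 (W = 26*(-6) = -156)
W**3 = (-156)**3 = -3796416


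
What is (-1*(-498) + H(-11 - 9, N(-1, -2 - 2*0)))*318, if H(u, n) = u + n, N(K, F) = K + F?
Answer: 151050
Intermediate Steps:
N(K, F) = F + K
H(u, n) = n + u
(-1*(-498) + H(-11 - 9, N(-1, -2 - 2*0)))*318 = (-1*(-498) + (((-2 - 2*0) - 1) + (-11 - 9)))*318 = (498 + (((-2 + 0) - 1) - 20))*318 = (498 + ((-2 - 1) - 20))*318 = (498 + (-3 - 20))*318 = (498 - 23)*318 = 475*318 = 151050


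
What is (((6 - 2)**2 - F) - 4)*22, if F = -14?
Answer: 572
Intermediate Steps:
(((6 - 2)**2 - F) - 4)*22 = (((6 - 2)**2 - 1*(-14)) - 4)*22 = ((4**2 + 14) - 4)*22 = ((16 + 14) - 4)*22 = (30 - 4)*22 = 26*22 = 572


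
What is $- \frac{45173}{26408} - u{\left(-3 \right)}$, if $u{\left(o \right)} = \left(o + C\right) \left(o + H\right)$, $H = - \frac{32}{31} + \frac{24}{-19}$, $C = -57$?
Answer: $- \frac{4968600017}{15554312} \approx -319.44$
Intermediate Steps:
$H = - \frac{1352}{589}$ ($H = \left(-32\right) \frac{1}{31} + 24 \left(- \frac{1}{19}\right) = - \frac{32}{31} - \frac{24}{19} = - \frac{1352}{589} \approx -2.2954$)
$u{\left(o \right)} = \left(-57 + o\right) \left(- \frac{1352}{589} + o\right)$ ($u{\left(o \right)} = \left(o - 57\right) \left(o - \frac{1352}{589}\right) = \left(-57 + o\right) \left(- \frac{1352}{589} + o\right)$)
$- \frac{45173}{26408} - u{\left(-3 \right)} = - \frac{45173}{26408} - \left(\frac{4056}{31} + \left(-3\right)^{2} - - \frac{104775}{589}\right) = \left(-45173\right) \frac{1}{26408} - \left(\frac{4056}{31} + 9 + \frac{104775}{589}\right) = - \frac{45173}{26408} - \frac{187140}{589} = - \frac{4968600017}{15554312}$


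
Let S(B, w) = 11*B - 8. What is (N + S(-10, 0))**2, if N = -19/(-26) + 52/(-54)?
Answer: 6888834001/492804 ≈ 13979.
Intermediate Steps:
S(B, w) = -8 + 11*B
N = -163/702 (N = -19*(-1/26) + 52*(-1/54) = 19/26 - 26/27 = -163/702 ≈ -0.23219)
(N + S(-10, 0))**2 = (-163/702 + (-8 + 11*(-10)))**2 = (-163/702 + (-8 - 110))**2 = (-163/702 - 118)**2 = (-82999/702)**2 = 6888834001/492804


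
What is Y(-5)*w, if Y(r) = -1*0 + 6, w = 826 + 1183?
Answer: 12054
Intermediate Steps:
w = 2009
Y(r) = 6 (Y(r) = 0 + 6 = 6)
Y(-5)*w = 6*2009 = 12054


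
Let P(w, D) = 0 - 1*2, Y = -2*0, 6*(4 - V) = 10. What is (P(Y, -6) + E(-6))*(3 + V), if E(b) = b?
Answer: -128/3 ≈ -42.667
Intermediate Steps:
V = 7/3 (V = 4 - 1/6*10 = 4 - 5/3 = 7/3 ≈ 2.3333)
Y = 0
P(w, D) = -2 (P(w, D) = 0 - 2 = -2)
(P(Y, -6) + E(-6))*(3 + V) = (-2 - 6)*(3 + 7/3) = -8*16/3 = -128/3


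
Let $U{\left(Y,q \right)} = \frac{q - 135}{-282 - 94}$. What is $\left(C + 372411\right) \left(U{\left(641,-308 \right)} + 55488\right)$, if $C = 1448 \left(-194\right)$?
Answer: $\frac{1909028822569}{376} \approx 5.0772 \cdot 10^{9}$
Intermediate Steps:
$U{\left(Y,q \right)} = \frac{135}{376} - \frac{q}{376}$ ($U{\left(Y,q \right)} = \frac{-135 + q}{-376} = \left(-135 + q\right) \left(- \frac{1}{376}\right) = \frac{135}{376} - \frac{q}{376}$)
$C = -280912$
$\left(C + 372411\right) \left(U{\left(641,-308 \right)} + 55488\right) = \left(-280912 + 372411\right) \left(\left(\frac{135}{376} - - \frac{77}{94}\right) + 55488\right) = 91499 \left(\left(\frac{135}{376} + \frac{77}{94}\right) + 55488\right) = 91499 \left(\frac{443}{376} + 55488\right) = 91499 \cdot \frac{20863931}{376} = \frac{1909028822569}{376}$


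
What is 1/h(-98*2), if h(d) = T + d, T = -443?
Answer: -1/639 ≈ -0.0015649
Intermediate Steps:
h(d) = -443 + d
1/h(-98*2) = 1/(-443 - 98*2) = 1/(-443 - 196) = 1/(-639) = -1/639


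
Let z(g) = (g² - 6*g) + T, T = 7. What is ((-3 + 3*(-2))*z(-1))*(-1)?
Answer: 126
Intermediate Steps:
z(g) = 7 + g² - 6*g (z(g) = (g² - 6*g) + 7 = 7 + g² - 6*g)
((-3 + 3*(-2))*z(-1))*(-1) = ((-3 + 3*(-2))*(7 + (-1)² - 6*(-1)))*(-1) = ((-3 - 6)*(7 + 1 + 6))*(-1) = -9*14*(-1) = -126*(-1) = 126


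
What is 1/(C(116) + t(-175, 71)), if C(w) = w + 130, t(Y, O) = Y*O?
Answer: -1/12179 ≈ -8.2109e-5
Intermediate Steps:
t(Y, O) = O*Y
C(w) = 130 + w
1/(C(116) + t(-175, 71)) = 1/((130 + 116) + 71*(-175)) = 1/(246 - 12425) = 1/(-12179) = -1/12179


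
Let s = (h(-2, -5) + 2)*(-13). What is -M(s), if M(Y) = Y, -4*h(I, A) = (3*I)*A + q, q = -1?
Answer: -273/4 ≈ -68.250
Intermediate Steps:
h(I, A) = ¼ - 3*A*I/4 (h(I, A) = -((3*I)*A - 1)/4 = -(3*A*I - 1)/4 = -(-1 + 3*A*I)/4 = ¼ - 3*A*I/4)
s = 273/4 (s = ((¼ - ¾*(-5)*(-2)) + 2)*(-13) = ((¼ - 15/2) + 2)*(-13) = (-29/4 + 2)*(-13) = -21/4*(-13) = 273/4 ≈ 68.250)
-M(s) = -1*273/4 = -273/4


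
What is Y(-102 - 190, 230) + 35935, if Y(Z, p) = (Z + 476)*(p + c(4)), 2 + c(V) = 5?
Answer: 78807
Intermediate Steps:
c(V) = 3 (c(V) = -2 + 5 = 3)
Y(Z, p) = (3 + p)*(476 + Z) (Y(Z, p) = (Z + 476)*(p + 3) = (476 + Z)*(3 + p) = (3 + p)*(476 + Z))
Y(-102 - 190, 230) + 35935 = (1428 + 3*(-102 - 190) + 476*230 + (-102 - 190)*230) + 35935 = (1428 + 3*(-292) + 109480 - 292*230) + 35935 = (1428 - 876 + 109480 - 67160) + 35935 = 42872 + 35935 = 78807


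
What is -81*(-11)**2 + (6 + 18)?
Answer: -9777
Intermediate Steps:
-81*(-11)**2 + (6 + 18) = -81*121 + 24 = -9801 + 24 = -9777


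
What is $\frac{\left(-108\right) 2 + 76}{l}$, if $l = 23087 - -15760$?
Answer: $- \frac{140}{38847} \approx -0.0036039$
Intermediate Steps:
$l = 38847$ ($l = 23087 + 15760 = 38847$)
$\frac{\left(-108\right) 2 + 76}{l} = \frac{\left(-108\right) 2 + 76}{38847} = \left(-216 + 76\right) \frac{1}{38847} = \left(-140\right) \frac{1}{38847} = - \frac{140}{38847}$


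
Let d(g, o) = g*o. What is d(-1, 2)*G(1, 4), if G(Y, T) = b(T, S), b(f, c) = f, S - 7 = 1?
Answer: -8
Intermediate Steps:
S = 8 (S = 7 + 1 = 8)
G(Y, T) = T
d(-1, 2)*G(1, 4) = -1*2*4 = -2*4 = -8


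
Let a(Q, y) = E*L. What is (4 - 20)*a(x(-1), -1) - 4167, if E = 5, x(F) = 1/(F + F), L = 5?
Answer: -4567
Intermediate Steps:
x(F) = 1/(2*F)
a(Q, y) = 25 (a(Q, y) = 5*5 = 25)
(4 - 20)*a(x(-1), -1) - 4167 = (4 - 20)*25 - 4167 = -16*25 - 4167 = -400 - 4167 = -4567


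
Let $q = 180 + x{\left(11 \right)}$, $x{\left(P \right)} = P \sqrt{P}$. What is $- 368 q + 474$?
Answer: $-65766 - 4048 \sqrt{11} \approx -79192.0$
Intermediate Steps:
$x{\left(P \right)} = P^{\frac{3}{2}}$
$q = 180 + 11 \sqrt{11}$ ($q = 180 + 11^{\frac{3}{2}} = 180 + 11 \sqrt{11} \approx 216.48$)
$- 368 q + 474 = - 368 \left(180 + 11 \sqrt{11}\right) + 474 = \left(-66240 - 4048 \sqrt{11}\right) + 474 = -65766 - 4048 \sqrt{11}$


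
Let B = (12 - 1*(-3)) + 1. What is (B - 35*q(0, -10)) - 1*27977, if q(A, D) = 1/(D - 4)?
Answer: -55917/2 ≈ -27959.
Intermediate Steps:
q(A, D) = 1/(-4 + D)
B = 16 (B = (12 + 3) + 1 = 15 + 1 = 16)
(B - 35*q(0, -10)) - 1*27977 = (16 - 35/(-4 - 10)) - 1*27977 = (16 - 35/(-14)) - 27977 = (16 - 35*(-1/14)) - 27977 = (16 + 5/2) - 27977 = 37/2 - 27977 = -55917/2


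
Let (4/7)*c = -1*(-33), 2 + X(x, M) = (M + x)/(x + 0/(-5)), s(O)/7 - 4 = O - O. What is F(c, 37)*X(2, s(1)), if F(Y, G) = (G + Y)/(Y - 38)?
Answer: 4927/79 ≈ 62.367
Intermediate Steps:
s(O) = 28 (s(O) = 28 + 7*(O - O) = 28 + 7*0 = 28 + 0 = 28)
X(x, M) = -2 + (M + x)/x (X(x, M) = -2 + (M + x)/(x + 0/(-5)) = -2 + (M + x)/(x + 0*(-⅕)) = -2 + (M + x)/(x + 0) = -2 + (M + x)/x)
c = 231/4 (c = 7*(-1*(-33))/4 = (7/4)*33 = 231/4 ≈ 57.750)
F(Y, G) = (G + Y)/(-38 + Y)
F(c, 37)*X(2, s(1)) = ((37 + 231/4)/(-38 + 231/4))*((28 - 1*2)/2) = ((379/4)/(79/4))*((28 - 2)/2) = ((4/79)*(379/4))*((½)*26) = (379/79)*13 = 4927/79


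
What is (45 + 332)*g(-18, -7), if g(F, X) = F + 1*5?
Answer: -4901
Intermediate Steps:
g(F, X) = 5 + F (g(F, X) = F + 5 = 5 + F)
(45 + 332)*g(-18, -7) = (45 + 332)*(5 - 18) = 377*(-13) = -4901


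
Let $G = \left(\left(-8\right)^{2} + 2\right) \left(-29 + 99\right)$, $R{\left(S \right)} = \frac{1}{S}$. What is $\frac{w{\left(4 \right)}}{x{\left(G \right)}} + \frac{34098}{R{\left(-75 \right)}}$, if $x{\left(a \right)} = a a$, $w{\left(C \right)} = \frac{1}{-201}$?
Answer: $- \frac{10971605369340001}{4290224400} \approx -2.5574 \cdot 10^{6}$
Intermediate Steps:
$w{\left(C \right)} = - \frac{1}{201}$
$G = 4620$ ($G = \left(64 + 2\right) 70 = 66 \cdot 70 = 4620$)
$x{\left(a \right)} = a^{2}$
$\frac{w{\left(4 \right)}}{x{\left(G \right)}} + \frac{34098}{R{\left(-75 \right)}} = - \frac{1}{201 \cdot 4620^{2}} + \frac{34098}{\frac{1}{-75}} = - \frac{1}{201 \cdot 21344400} + \frac{34098}{- \frac{1}{75}} = \left(- \frac{1}{201}\right) \frac{1}{21344400} + 34098 \left(-75\right) = - \frac{1}{4290224400} - 2557350 = - \frac{10971605369340001}{4290224400}$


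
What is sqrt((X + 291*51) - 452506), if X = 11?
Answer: I*sqrt(437654) ≈ 661.55*I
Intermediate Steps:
sqrt((X + 291*51) - 452506) = sqrt((11 + 291*51) - 452506) = sqrt((11 + 14841) - 452506) = sqrt(14852 - 452506) = sqrt(-437654) = I*sqrt(437654)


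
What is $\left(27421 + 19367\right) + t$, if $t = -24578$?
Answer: $22210$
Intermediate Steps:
$\left(27421 + 19367\right) + t = \left(27421 + 19367\right) - 24578 = 46788 - 24578 = 22210$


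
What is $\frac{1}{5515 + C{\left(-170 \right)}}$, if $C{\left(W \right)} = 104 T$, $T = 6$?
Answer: $\frac{1}{6139} \approx 0.00016289$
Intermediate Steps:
$C{\left(W \right)} = 624$ ($C{\left(W \right)} = 104 \cdot 6 = 624$)
$\frac{1}{5515 + C{\left(-170 \right)}} = \frac{1}{5515 + 624} = \frac{1}{6139}$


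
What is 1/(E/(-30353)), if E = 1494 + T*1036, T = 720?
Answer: -30353/747414 ≈ -0.040611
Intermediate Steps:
E = 747414 (E = 1494 + 720*1036 = 1494 + 745920 = 747414)
1/(E/(-30353)) = 1/(747414/(-30353)) = 1/(747414*(-1/30353)) = 1/(-747414/30353) = -30353/747414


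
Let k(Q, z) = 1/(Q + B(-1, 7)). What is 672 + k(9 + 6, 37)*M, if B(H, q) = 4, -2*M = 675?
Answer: 24861/38 ≈ 654.24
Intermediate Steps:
M = -675/2 (M = -½*675 = -675/2 ≈ -337.50)
k(Q, z) = 1/(4 + Q) (k(Q, z) = 1/(Q + 4) = 1/(4 + Q))
672 + k(9 + 6, 37)*M = 672 - 675/2/(4 + (9 + 6)) = 672 - 675/2/(4 + 15) = 672 - 675/2/19 = 672 + (1/19)*(-675/2) = 672 - 675/38 = 24861/38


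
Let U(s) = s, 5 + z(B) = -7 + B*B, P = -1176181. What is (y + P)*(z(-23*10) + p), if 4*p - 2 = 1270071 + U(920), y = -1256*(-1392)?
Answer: 848269255195/4 ≈ 2.1207e+11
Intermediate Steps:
z(B) = -12 + B² (z(B) = -5 + (-7 + B*B) = -5 + (-7 + B²) = -12 + B²)
y = 1748352
p = 1270993/4 (p = ½ + (1270071 + 920)/4 = ½ + (¼)*1270991 = ½ + 1270991/4 = 1270993/4 ≈ 3.1775e+5)
(y + P)*(z(-23*10) + p) = (1748352 - 1176181)*((-12 + (-23*10)²) + 1270993/4) = 572171*((-12 + (-230)²) + 1270993/4) = 572171*((-12 + 52900) + 1270993/4) = 572171*(52888 + 1270993/4) = 572171*(1482545/4) = 848269255195/4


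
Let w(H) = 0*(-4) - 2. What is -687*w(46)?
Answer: 1374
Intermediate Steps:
w(H) = -2 (w(H) = 0 - 2 = -2)
-687*w(46) = -687*(-2) = 1374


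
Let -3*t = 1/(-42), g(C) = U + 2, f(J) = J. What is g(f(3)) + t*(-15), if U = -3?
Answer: -47/42 ≈ -1.1190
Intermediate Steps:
g(C) = -1 (g(C) = -3 + 2 = -1)
t = 1/126 (t = -⅓/(-42) = -⅓*(-1/42) = 1/126 ≈ 0.0079365)
g(f(3)) + t*(-15) = -1 + (1/126)*(-15) = -1 - 5/42 = -47/42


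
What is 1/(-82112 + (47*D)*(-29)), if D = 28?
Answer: -1/120276 ≈ -8.3142e-6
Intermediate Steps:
1/(-82112 + (47*D)*(-29)) = 1/(-82112 + (47*28)*(-29)) = 1/(-82112 + 1316*(-29)) = 1/(-82112 - 38164) = 1/(-120276) = -1/120276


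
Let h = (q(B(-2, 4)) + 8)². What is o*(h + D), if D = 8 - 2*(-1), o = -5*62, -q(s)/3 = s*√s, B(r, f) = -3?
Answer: 52390 - 44640*I*√3 ≈ 52390.0 - 77319.0*I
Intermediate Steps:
q(s) = -3*s^(3/2) (q(s) = -3*s*√s = -3*s^(3/2))
h = (8 + 9*I*√3)² (h = (-(-9)*I*√3 + 8)² = (9*I*√3 + 8)² = (8 + 9*I*√3)² ≈ -179.0 + 249.42*I)
o = -310
D = 10 (D = 8 + 2 = 10)
o*(h + D) = -310*((-179 + 144*I*√3) + 10) = -310*(-169 + 144*I*√3) = 52390 - 44640*I*√3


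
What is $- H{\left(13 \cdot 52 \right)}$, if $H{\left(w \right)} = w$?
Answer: $-676$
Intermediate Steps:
$- H{\left(13 \cdot 52 \right)} = - 13 \cdot 52 = \left(-1\right) 676 = -676$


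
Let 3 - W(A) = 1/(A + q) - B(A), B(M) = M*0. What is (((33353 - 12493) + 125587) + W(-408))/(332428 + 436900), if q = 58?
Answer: 51257501/269264800 ≈ 0.19036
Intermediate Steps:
B(M) = 0
W(A) = 3 - 1/(58 + A) (W(A) = 3 - (1/(A + 58) - 1*0) = 3 - (1/(58 + A) + 0) = 3 - 1/(58 + A))
(((33353 - 12493) + 125587) + W(-408))/(332428 + 436900) = (((33353 - 12493) + 125587) + (173 + 3*(-408))/(58 - 408))/(332428 + 436900) = ((20860 + 125587) + (173 - 1224)/(-350))/769328 = (146447 - 1/350*(-1051))*(1/769328) = (146447 + 1051/350)*(1/769328) = (51257501/350)*(1/769328) = 51257501/269264800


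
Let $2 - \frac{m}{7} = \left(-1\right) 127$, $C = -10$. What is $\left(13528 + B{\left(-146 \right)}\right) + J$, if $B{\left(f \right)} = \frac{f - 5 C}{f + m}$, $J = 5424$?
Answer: $\frac{14346568}{757} \approx 18952.0$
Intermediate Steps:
$m = 903$ ($m = 14 - 7 \left(\left(-1\right) 127\right) = 14 - -889 = 14 + 889 = 903$)
$B{\left(f \right)} = \frac{50 + f}{903 + f}$ ($B{\left(f \right)} = \frac{f - -50}{f + 903} = \frac{f + 50}{903 + f} = \frac{50 + f}{903 + f}$)
$\left(13528 + B{\left(-146 \right)}\right) + J = \left(13528 + \frac{50 - 146}{903 - 146}\right) + 5424 = \left(13528 + \frac{1}{757} \left(-96\right)\right) + 5424 = \left(13528 - \frac{96}{757}\right) + 5424 = \frac{10240600}{757} + 5424 = \frac{14346568}{757}$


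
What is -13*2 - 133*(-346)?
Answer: 45992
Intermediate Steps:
-13*2 - 133*(-346) = -26 + 46018 = 45992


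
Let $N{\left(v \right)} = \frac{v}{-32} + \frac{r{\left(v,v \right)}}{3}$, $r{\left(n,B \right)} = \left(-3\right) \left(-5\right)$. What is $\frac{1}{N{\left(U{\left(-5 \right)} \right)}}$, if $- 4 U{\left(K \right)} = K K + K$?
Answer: $\frac{32}{165} \approx 0.19394$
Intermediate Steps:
$r{\left(n,B \right)} = 15$
$U{\left(K \right)} = - \frac{K}{4} - \frac{K^{2}}{4}$ ($U{\left(K \right)} = - \frac{K K + K}{4} = - \frac{K^{2} + K}{4} = - \frac{K + K^{2}}{4} = - \frac{K}{4} - \frac{K^{2}}{4}$)
$N{\left(v \right)} = 5 - \frac{v}{32}$ ($N{\left(v \right)} = \frac{v}{-32} + \frac{15}{3} = v \left(- \frac{1}{32}\right) + 15 \cdot \frac{1}{3} = - \frac{v}{32} + 5 = 5 - \frac{v}{32}$)
$\frac{1}{N{\left(U{\left(-5 \right)} \right)}} = \frac{1}{5 - \frac{\left(- \frac{1}{4}\right) \left(-5\right) \left(1 - 5\right)}{32}} = \frac{1}{5 - \frac{\left(- \frac{1}{4}\right) \left(-5\right) \left(-4\right)}{32}} = \frac{1}{5 - - \frac{5}{32}} = \frac{1}{5 + \frac{5}{32}} = \frac{1}{\frac{165}{32}} = \frac{32}{165}$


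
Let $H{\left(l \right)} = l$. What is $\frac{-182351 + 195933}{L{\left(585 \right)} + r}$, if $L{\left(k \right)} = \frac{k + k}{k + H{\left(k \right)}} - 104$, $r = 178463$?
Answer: $\frac{6791}{89180} \approx 0.076149$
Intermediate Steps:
$L{\left(k \right)} = -103$ ($L{\left(k \right)} = \frac{k + k}{k + k} - 104 = \frac{2 k}{2 k} - 104 = 2 k \frac{1}{2 k} - 104 = 1 - 104 = -103$)
$\frac{-182351 + 195933}{L{\left(585 \right)} + r} = \frac{-182351 + 195933}{-103 + 178463} = \frac{13582}{178360} = 13582 \cdot \frac{1}{178360} = \frac{6791}{89180}$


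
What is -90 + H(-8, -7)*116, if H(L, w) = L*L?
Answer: 7334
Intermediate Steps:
H(L, w) = L²
-90 + H(-8, -7)*116 = -90 + (-8)²*116 = -90 + 64*116 = -90 + 7424 = 7334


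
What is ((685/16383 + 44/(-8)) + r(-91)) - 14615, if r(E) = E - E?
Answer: -479053933/32766 ≈ -14620.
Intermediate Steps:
r(E) = 0
((685/16383 + 44/(-8)) + r(-91)) - 14615 = ((685/16383 + 44/(-8)) + 0) - 14615 = ((685*(1/16383) + 44*(-⅛)) + 0) - 14615 = ((685/16383 - 11/2) + 0) - 14615 = (-178843/32766 + 0) - 14615 = -178843/32766 - 14615 = -479053933/32766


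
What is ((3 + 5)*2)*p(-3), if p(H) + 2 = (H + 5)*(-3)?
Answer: -128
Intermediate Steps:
p(H) = -17 - 3*H (p(H) = -2 + (H + 5)*(-3) = -2 + (5 + H)*(-3) = -2 + (-15 - 3*H) = -17 - 3*H)
((3 + 5)*2)*p(-3) = ((3 + 5)*2)*(-17 - 3*(-3)) = (8*2)*(-17 + 9) = 16*(-8) = -128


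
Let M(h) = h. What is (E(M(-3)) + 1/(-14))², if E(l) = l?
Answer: 1849/196 ≈ 9.4337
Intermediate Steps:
(E(M(-3)) + 1/(-14))² = (-3 + 1/(-14))² = (-3 - 1/14)² = (-43/14)² = 1849/196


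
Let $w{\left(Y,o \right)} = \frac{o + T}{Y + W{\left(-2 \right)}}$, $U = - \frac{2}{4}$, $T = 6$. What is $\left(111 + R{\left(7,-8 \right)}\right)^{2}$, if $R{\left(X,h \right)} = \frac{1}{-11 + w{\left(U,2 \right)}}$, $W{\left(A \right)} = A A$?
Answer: $\frac{45751696}{3721} \approx 12296.0$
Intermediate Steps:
$U = - \frac{1}{2}$ ($U = \left(-2\right) \frac{1}{4} = - \frac{1}{2} \approx -0.5$)
$W{\left(A \right)} = A^{2}$
$w{\left(Y,o \right)} = \frac{6 + o}{4 + Y}$ ($w{\left(Y,o \right)} = \frac{o + 6}{Y + \left(-2\right)^{2}} = \frac{6 + o}{Y + 4} = \frac{6 + o}{4 + Y}$)
$R{\left(X,h \right)} = - \frac{7}{61}$ ($R{\left(X,h \right)} = \frac{1}{-11 + \frac{6 + 2}{4 - \frac{1}{2}}} = \frac{1}{-11 + \frac{1}{\frac{7}{2}} \cdot 8} = \frac{1}{-11 + \frac{2}{7} \cdot 8} = \frac{1}{-11 + \frac{16}{7}} = \frac{1}{- \frac{61}{7}} = - \frac{7}{61}$)
$\left(111 + R{\left(7,-8 \right)}\right)^{2} = \left(111 - \frac{7}{61}\right)^{2} = \left(\frac{6764}{61}\right)^{2} = \frac{45751696}{3721}$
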